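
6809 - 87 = 6722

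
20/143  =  20/143 = 0.14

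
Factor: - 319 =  - 11^1*29^1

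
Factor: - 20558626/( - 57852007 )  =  2^1*11^3 * 71^( - 1 ) * 571^( -1 )*1427^( - 1)*7723^1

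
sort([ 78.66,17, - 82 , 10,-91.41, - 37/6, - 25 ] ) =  [-91.41,- 82 , - 25, - 37/6  ,  10 , 17, 78.66]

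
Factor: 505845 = 3^4 * 5^1*1249^1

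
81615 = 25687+55928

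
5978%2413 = 1152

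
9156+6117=15273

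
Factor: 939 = 3^1*313^1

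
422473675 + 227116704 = 649590379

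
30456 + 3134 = 33590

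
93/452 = 93/452 = 0.21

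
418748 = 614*682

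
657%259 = 139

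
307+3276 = 3583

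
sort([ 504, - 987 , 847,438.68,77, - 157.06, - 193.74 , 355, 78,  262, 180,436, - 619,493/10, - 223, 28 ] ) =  [ - 987, - 619, - 223  , - 193.74, - 157.06,28,  493/10, 77,78, 180 , 262,  355,436, 438.68,504 , 847]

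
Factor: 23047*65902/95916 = 759421697/47958 = 2^( - 1)*3^ ( - 1 )*19^1*83^1*397^1*1213^1 *7993^(-1 )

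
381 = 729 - 348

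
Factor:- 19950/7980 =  - 2^(-1 )*5^1  =  - 5/2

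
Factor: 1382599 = 23^1*47^1*1279^1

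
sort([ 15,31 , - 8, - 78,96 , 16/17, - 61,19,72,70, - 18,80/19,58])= [ - 78 , - 61,  -  18, - 8,16/17,80/19, 15,19, 31,58, 70,72, 96 ]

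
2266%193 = 143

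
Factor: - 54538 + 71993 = 5^1*3491^1 = 17455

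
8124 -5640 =2484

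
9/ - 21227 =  - 1 + 21218/21227 = -0.00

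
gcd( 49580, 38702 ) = 74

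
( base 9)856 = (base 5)10244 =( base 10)699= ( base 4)22323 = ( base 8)1273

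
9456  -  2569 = 6887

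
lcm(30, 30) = 30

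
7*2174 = 15218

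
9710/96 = 4855/48=101.15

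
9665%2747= 1424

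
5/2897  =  5/2897=0.00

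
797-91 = 706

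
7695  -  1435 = 6260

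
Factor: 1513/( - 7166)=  - 2^( - 1 )*17^1*89^1 * 3583^( - 1 )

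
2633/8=329 + 1/8 = 329.12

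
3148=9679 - 6531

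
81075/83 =976 + 67/83 = 976.81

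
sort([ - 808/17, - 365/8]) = [  -  808/17, - 365/8 ] 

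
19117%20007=19117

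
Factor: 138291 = 3^1*31^1*1487^1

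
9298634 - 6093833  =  3204801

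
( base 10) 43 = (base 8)53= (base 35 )18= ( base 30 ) 1d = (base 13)34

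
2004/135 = 14+38/45 = 14.84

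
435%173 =89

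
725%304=117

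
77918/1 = 77918 = 77918.00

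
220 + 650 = 870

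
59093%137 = 46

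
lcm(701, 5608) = 5608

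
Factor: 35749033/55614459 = 3^( - 1 )*163^( - 1)*113731^ ( - 1 )*35749033^1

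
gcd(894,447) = 447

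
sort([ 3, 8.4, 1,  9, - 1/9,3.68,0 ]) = [ - 1/9,0,1,3,3.68,8.4, 9]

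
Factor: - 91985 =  - 5^1*18397^1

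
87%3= 0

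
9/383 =9/383 = 0.02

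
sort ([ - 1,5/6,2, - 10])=[ - 10, - 1,5/6 , 2]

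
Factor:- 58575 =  - 3^1*5^2*11^1*71^1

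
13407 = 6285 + 7122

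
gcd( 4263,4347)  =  21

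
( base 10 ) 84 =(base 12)70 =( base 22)3I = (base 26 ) 36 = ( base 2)1010100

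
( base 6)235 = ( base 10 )95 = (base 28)3B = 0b1011111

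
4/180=1/45=0.02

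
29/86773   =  29/86773 = 0.00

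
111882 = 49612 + 62270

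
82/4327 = 82/4327=0.02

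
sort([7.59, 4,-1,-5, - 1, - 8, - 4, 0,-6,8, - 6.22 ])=[-8 ,- 6.22, - 6, - 5,-4,-1, - 1,0,4, 7.59,8 ] 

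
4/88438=2/44219 = 0.00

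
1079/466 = 2 + 147/466 = 2.32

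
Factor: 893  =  19^1*47^1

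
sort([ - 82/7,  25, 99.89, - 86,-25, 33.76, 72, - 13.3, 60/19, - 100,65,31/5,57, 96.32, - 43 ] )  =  [ - 100,-86, - 43, - 25,-13.3, - 82/7,60/19, 31/5,  25, 33.76 , 57, 65, 72,96.32,99.89 ]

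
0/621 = 0 = 0.00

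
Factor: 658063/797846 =94009/113978= 2^(-1)*56989^(  -  1)*94009^1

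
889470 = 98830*9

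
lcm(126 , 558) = 3906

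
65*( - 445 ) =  - 28925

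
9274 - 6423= 2851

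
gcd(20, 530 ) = 10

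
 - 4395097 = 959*( - 4583)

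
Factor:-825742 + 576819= - 229^1*1087^1 = - 248923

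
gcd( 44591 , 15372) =61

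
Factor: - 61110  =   - 2^1*3^2*5^1*7^1*97^1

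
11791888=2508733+9283155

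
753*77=57981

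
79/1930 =79/1930 = 0.04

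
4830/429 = 11 + 37/143 = 11.26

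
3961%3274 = 687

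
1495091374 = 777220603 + 717870771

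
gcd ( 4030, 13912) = 2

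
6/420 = 1/70 = 0.01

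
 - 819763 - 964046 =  - 1783809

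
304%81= 61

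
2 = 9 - 7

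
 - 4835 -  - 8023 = 3188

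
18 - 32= - 14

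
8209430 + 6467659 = 14677089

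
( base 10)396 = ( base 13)246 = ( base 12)290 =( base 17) 165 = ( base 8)614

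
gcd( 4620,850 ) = 10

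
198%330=198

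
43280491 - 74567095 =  - 31286604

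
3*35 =105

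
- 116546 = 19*(  -  6134 )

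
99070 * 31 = 3071170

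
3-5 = -2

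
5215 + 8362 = 13577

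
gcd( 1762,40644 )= 2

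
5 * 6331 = 31655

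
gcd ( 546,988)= 26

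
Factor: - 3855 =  - 3^1 * 5^1*257^1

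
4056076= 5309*764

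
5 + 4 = 9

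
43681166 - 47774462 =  - 4093296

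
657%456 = 201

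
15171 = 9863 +5308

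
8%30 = 8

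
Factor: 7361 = 17^1 * 433^1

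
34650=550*63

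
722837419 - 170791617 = 552045802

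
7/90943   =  7/90943 = 0.00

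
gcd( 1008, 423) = 9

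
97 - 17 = 80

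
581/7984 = 581/7984 =0.07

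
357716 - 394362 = -36646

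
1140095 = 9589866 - 8449771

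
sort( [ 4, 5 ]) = [4, 5 ] 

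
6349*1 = 6349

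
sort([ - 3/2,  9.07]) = [ - 3/2,9.07 ]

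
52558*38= 1997204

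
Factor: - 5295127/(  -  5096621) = 101^1*103^1*509^1*5096621^( - 1 ) 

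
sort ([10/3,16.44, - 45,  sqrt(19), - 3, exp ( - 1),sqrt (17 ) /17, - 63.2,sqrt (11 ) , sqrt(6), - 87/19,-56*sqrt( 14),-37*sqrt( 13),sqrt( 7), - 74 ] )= [ -56*sqrt( 14), - 37*sqrt(13), - 74 , - 63.2, - 45, - 87/19, - 3,sqrt (17)/17,exp( - 1),sqrt(6), sqrt(7),sqrt(11 ) , 10/3,sqrt(19), 16.44]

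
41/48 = 41/48 = 0.85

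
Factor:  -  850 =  - 2^1*5^2*17^1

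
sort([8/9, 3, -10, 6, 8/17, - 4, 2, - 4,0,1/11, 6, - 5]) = [-10, -5, - 4, - 4,0,  1/11,8/17 , 8/9,2,  3,6, 6]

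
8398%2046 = 214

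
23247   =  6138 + 17109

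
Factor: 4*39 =156 = 2^2*3^1*13^1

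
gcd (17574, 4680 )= 6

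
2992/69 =43 + 25/69 = 43.36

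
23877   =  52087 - 28210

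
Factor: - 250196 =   -  2^2*62549^1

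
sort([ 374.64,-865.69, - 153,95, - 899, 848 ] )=[-899, - 865.69, - 153, 95, 374.64, 848] 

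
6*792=4752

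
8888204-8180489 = 707715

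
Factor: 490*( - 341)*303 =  - 2^1*3^1*5^1*7^2*11^1*31^1*101^1 = - 50628270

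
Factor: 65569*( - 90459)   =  - 5931306171 = - 3^2*7^1*17^1*19^2 * 23^2 * 29^1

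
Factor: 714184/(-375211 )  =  -2^3*61^ (-1)*6151^ ( - 1 )*89273^1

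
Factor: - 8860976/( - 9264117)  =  2^4*3^(-1)*553811^1*3088039^(-1)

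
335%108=11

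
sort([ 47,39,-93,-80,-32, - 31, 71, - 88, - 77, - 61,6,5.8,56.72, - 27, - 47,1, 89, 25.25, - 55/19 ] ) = [ - 93, - 88, - 80,-77,-61, - 47, - 32, - 31 , - 27,- 55/19,1, 5.8,6,25.25,39,47, 56.72,71,89] 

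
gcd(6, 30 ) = 6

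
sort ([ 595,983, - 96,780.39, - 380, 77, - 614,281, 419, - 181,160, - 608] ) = [ - 614, - 608, - 380, - 181, - 96,77,160, 281, 419, 595,780.39, 983]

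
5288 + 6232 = 11520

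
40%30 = 10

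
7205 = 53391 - 46186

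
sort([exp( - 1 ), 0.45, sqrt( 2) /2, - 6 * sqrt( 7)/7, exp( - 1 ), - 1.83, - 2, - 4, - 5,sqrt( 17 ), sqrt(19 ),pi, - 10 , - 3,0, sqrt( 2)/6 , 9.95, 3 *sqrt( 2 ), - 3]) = [-10,  -  5, - 4, - 3,  -  3, - 6*sqrt(7 ) /7, - 2, - 1.83, 0, sqrt( 2) /6, exp(-1 ),exp(-1) , 0.45, sqrt( 2)/2, pi, sqrt( 17), 3*sqrt( 2 ), sqrt( 19),9.95] 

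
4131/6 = 688 + 1/2= 688.50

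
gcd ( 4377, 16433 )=1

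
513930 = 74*6945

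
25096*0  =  0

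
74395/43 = 74395/43  =  1730.12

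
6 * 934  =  5604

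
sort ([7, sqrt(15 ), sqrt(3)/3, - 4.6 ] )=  [-4.6 , sqrt(3 )/3,sqrt(15) , 7 ]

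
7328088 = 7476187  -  148099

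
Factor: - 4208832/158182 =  - 2^5*3^2*139^(  -  1 )*  569^(  -  1) * 7307^1 = - 2104416/79091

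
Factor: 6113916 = 2^2*3^2 *169831^1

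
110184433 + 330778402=440962835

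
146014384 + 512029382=658043766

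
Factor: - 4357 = -4357^1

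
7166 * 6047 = 43332802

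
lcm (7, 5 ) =35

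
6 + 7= 13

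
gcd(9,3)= 3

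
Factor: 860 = 2^2*5^1*43^1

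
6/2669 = 6/2669 = 0.00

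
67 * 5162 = 345854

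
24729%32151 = 24729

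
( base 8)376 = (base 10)254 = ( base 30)8E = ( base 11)211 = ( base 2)11111110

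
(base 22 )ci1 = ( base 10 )6205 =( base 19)H3B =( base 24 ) aid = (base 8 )14075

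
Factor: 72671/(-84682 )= - 2^(-1 )*13^( - 1 )*3257^( - 1 )*72671^1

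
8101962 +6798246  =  14900208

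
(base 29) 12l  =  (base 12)648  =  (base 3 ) 1021002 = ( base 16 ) 398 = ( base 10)920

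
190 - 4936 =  - 4746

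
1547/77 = 20+ 1/11 = 20.09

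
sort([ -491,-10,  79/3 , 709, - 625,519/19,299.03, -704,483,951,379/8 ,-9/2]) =[-704,-625  ,-491,  -  10, - 9/2,79/3,519/19, 379/8,299.03, 483,709,951]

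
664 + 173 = 837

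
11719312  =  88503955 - 76784643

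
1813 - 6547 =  - 4734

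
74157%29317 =15523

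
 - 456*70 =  - 31920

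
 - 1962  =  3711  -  5673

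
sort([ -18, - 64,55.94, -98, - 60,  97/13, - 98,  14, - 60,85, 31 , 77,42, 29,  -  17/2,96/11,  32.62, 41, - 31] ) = [ - 98, - 98, - 64, - 60, - 60, - 31,  -  18,-17/2, 97/13, 96/11, 14,29  ,  31,32.62,41, 42, 55.94,77,85] 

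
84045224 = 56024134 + 28021090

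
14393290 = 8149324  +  6243966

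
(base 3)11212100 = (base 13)17CA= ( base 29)468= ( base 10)3546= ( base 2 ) 110111011010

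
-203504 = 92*(-2212)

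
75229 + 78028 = 153257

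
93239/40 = 93239/40 = 2330.97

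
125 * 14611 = 1826375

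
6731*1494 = 10056114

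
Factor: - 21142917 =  - 3^3*17^1 * 73^1*631^1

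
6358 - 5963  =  395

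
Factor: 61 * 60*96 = 351360 = 2^7*3^2*5^1*61^1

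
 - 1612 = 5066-6678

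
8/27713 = 8/27713 = 0.00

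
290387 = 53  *5479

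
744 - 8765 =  -8021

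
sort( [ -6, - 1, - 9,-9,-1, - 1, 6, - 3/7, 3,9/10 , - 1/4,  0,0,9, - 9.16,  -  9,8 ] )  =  [- 9.16,-9 , - 9,- 9,-6,  -  1,  -  1, - 1, - 3/7, - 1/4,0,0,9/10,3, 6, 8,  9]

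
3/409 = 3/409 =0.01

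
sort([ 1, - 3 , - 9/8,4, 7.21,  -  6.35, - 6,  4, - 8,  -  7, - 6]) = [- 8, - 7, - 6.35, - 6 ,  -  6, - 3,-9/8, 1,  4,4, 7.21]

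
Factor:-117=-3^2*13^1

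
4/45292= 1/11323 = 0.00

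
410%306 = 104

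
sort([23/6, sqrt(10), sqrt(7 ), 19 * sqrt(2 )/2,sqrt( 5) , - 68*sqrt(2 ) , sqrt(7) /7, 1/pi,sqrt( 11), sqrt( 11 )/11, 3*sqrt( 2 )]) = [ -68*sqrt( 2), sqrt( 11)/11, 1/pi,sqrt( 7 ) /7, sqrt( 5 ),sqrt(7 ),sqrt (10), sqrt (11) , 23/6, 3*sqrt( 2 ), 19*sqrt (2 )/2]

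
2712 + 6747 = 9459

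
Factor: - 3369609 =-3^2*43^1*8707^1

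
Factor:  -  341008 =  - 2^4*21313^1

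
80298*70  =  5620860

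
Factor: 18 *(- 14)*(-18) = 4536 = 2^3*3^4*7^1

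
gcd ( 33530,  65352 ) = 14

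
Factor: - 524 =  - 2^2*131^1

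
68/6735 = 68/6735 = 0.01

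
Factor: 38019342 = 2^1*3^1*19^1*333503^1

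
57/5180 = 57/5180 = 0.01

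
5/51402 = 5/51402 = 0.00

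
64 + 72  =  136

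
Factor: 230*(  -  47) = - 2^1*5^1*23^1*47^1= - 10810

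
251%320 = 251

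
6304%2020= 244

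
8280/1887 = 4 + 244/629 = 4.39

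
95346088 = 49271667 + 46074421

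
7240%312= 64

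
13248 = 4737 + 8511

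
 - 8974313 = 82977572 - 91951885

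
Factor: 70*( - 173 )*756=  - 2^3*3^3*5^1*7^2*173^1 = - 9155160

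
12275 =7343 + 4932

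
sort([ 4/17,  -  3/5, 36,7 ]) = [-3/5,4/17, 7, 36 ]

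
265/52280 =53/10456   =  0.01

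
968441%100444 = 64445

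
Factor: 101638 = 2^1*89^1*571^1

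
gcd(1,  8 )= 1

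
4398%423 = 168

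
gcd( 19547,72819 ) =1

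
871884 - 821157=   50727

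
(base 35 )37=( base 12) 94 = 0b1110000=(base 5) 422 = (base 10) 112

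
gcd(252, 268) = 4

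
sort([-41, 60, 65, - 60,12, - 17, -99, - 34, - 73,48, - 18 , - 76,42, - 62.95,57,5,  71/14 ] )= [- 99,  -  76, - 73, - 62.95,-60, - 41, -34,- 18, - 17, 5  ,  71/14,12, 42,48,  57, 60, 65 ]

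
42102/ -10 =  - 21051/5 = - 4210.20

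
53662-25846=27816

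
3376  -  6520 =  - 3144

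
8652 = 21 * 412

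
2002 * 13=26026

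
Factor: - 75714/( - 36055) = 2^1*3^1*5^ (- 1 )*7211^ ( - 1 )*12619^1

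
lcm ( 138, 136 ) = 9384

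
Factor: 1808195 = 5^1*421^1*859^1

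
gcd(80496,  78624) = 1872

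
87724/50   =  1754 +12/25 = 1754.48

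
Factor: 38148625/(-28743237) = -3^(-2)*5^3*103^1*1249^(- 1)*2557^( - 1)*2963^1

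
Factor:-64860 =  -2^2*3^1 * 5^1*23^1 * 47^1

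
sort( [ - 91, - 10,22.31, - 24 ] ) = [ - 91, - 24, - 10 , 22.31]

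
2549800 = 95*26840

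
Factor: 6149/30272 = 2^( - 6 )*13^1 = 13/64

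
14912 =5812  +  9100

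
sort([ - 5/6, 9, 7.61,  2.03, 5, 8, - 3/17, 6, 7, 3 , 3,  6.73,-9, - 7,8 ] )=[ - 9, - 7,-5/6, - 3/17,  2.03, 3, 3, 5, 6,6.73,  7, 7.61,8, 8, 9]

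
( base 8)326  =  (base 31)6S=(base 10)214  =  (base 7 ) 424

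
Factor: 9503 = 13^1*17^1 * 43^1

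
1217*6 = 7302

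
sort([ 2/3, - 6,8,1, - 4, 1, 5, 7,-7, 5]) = [- 7, - 6, - 4, 2/3,1,1,5, 5, 7, 8 ]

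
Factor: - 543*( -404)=219372 = 2^2* 3^1 * 101^1* 181^1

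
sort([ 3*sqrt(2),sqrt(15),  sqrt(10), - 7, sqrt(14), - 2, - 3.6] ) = [ - 7 , - 3.6 , - 2 , sqrt( 10),  sqrt ( 14),sqrt ( 15 ),3*sqrt(2)]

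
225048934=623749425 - 398700491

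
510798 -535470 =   -  24672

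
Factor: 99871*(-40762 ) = -2^1 * 89^1*229^1* 99871^1 =-4070941702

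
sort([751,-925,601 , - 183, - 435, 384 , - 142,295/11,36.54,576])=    [-925, - 435, - 183 , - 142,295/11,36.54,384, 576, 601 , 751] 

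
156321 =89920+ 66401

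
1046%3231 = 1046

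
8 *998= 7984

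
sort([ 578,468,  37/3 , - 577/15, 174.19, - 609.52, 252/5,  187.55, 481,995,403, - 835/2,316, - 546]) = [-609.52,- 546,  -  835/2,-577/15, 37/3, 252/5,  174.19,187.55, 316,403, 468,481,  578,995] 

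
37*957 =35409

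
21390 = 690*31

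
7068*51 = 360468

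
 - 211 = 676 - 887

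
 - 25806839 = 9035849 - 34842688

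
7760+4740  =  12500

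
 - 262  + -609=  - 871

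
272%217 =55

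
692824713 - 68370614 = 624454099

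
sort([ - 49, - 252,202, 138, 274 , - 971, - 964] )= [ - 971, - 964, - 252, - 49,138,202,274 ] 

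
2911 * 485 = 1411835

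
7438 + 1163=8601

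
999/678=333/226 = 1.47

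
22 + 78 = 100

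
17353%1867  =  550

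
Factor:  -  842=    - 2^1*421^1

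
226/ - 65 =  -4 + 34/65= - 3.48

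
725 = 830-105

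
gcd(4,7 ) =1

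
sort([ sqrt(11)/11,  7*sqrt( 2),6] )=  [sqrt(11)/11,6,7*sqrt(2) ] 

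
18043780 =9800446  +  8243334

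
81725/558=81725/558 = 146.46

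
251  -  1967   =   - 1716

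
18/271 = 18/271 = 0.07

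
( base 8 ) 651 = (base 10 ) 425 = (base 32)d9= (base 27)FK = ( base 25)h0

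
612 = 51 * 12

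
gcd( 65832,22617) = 3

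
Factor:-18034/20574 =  - 71/81 = -3^( - 4) * 71^1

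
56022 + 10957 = 66979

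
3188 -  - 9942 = 13130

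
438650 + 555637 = 994287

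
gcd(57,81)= 3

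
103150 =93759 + 9391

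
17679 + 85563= 103242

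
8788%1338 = 760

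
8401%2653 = 442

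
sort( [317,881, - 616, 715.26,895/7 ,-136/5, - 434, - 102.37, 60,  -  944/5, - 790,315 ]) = [ - 790,-616, - 434, -944/5,  -  102.37 ,  -  136/5 , 60, 895/7, 315,317, 715.26,881 ] 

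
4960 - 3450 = 1510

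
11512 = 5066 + 6446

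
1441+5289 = 6730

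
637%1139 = 637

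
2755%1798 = 957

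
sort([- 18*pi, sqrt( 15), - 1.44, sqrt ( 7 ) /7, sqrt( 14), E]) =[ - 18*pi, - 1.44, sqrt( 7) /7, E, sqrt( 14 ),sqrt( 15) ] 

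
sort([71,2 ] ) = [2, 71]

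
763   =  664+99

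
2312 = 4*578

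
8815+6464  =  15279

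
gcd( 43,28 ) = 1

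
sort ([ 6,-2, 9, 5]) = [ - 2, 5, 6,  9] 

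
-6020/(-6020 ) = 1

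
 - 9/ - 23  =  9/23=0.39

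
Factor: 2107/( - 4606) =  - 2^ ( -1)*43^1 * 47^ ( - 1 ) = - 43/94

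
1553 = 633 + 920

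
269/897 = 269/897 = 0.30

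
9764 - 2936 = 6828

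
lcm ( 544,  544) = 544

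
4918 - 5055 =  -137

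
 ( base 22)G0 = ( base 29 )c4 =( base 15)187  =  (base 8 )540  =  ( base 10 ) 352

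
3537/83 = 3537/83= 42.61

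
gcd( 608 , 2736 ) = 304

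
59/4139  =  59/4139=0.01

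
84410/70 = 8441/7  =  1205.86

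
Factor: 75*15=3^2*5^3 = 1125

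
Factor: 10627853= 10627853^1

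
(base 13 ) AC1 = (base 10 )1847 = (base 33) 1mw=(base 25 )2NM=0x737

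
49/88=49/88 = 0.56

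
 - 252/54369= - 1+859/863 = - 0.00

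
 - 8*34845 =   -  278760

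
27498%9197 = 9104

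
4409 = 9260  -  4851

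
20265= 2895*7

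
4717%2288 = 141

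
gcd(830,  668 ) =2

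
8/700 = 2/175 = 0.01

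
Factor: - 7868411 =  - 47^1*167413^1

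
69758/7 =9965+3/7 = 9965.43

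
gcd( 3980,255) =5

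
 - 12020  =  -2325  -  9695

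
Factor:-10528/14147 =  - 32/43 = - 2^5 * 43^(-1)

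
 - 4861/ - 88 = 4861/88 = 55.24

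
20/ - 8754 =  - 1 + 4367/4377 =- 0.00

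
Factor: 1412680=2^3*5^1*35317^1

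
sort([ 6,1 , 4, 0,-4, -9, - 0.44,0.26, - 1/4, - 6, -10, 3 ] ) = [ - 10,  -  9,  -  6, - 4, - 0.44, - 1/4,0, 0.26,1,3, 4, 6] 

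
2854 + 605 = 3459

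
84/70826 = 6/5059= 0.00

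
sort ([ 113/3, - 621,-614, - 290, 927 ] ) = [-621, - 614, -290,113/3, 927 ] 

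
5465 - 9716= -4251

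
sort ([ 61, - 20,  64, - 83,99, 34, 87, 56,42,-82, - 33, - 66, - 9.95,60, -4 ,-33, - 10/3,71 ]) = [ - 83 , - 82, - 66, - 33, - 33  , - 20, - 9.95, - 4,-10/3, 34, 42,56,60,61,64,  71,87,  99 ] 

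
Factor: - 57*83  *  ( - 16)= 75696 =2^4*3^1*19^1*83^1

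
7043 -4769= 2274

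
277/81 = 277/81 = 3.42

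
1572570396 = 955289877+617280519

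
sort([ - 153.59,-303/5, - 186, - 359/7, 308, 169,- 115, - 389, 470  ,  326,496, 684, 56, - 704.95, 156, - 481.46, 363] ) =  [-704.95,  -  481.46,- 389, - 186, - 153.59,-115,- 303/5,- 359/7, 56,156, 169, 308,326, 363, 470 , 496, 684 ]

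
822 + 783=1605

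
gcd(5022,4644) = 54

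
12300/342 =35  +  55/57  =  35.96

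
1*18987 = 18987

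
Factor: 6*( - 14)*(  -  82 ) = 6888 = 2^3*3^1*7^1*41^1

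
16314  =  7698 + 8616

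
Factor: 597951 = 3^2 * 29^2*79^1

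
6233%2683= 867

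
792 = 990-198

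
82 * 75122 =6160004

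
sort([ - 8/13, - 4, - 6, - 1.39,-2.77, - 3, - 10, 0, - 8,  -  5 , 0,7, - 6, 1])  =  [- 10, - 8,-6, - 6, -5,  -  4, - 3, - 2.77, - 1.39,  -  8/13,0,0,  1,  7]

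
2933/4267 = 2933/4267=0.69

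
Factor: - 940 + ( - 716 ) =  - 2^3*3^2*23^1 = - 1656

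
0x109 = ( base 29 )94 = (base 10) 265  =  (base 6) 1121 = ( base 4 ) 10021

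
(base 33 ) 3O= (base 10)123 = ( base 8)173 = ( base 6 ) 323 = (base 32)3r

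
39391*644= 25367804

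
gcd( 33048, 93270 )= 6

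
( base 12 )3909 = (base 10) 6489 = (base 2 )1100101011001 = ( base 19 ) hia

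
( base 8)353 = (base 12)177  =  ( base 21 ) B4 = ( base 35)6p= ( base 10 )235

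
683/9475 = 683/9475 = 0.07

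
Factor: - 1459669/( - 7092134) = 2^( -1 )*7^( - 1)*61^1*587^( - 1 )*863^( - 1)*23929^1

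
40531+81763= 122294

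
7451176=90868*82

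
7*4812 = 33684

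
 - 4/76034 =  - 2/38017 = - 0.00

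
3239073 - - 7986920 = 11225993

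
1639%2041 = 1639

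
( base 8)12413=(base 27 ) 7AE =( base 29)6BM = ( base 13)25B5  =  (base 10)5387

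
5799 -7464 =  - 1665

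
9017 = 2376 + 6641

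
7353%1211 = 87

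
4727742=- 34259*( - 138) 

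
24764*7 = 173348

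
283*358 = 101314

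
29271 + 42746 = 72017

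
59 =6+53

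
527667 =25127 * 21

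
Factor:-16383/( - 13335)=43/35 =5^( -1)*7^(  -  1)* 43^1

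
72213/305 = 72213/305 = 236.76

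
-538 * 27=- 14526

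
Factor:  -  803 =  - 11^1 * 73^1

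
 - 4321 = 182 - 4503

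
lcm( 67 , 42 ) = 2814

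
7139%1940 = 1319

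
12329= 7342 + 4987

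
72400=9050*8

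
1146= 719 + 427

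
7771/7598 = 7771/7598  =  1.02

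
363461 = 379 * 959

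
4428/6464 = 1107/1616=0.69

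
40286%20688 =19598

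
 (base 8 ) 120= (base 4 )1100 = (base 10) 80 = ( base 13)62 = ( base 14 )5a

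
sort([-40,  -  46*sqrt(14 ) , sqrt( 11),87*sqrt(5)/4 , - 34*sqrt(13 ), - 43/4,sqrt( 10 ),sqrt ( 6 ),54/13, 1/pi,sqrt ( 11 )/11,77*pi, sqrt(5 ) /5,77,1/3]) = [ -46*sqrt(14 ), - 34*sqrt(13 ), - 40, - 43/4,sqrt( 11)/11,1/pi,1/3 , sqrt(5 )/5, sqrt(6),sqrt(10 ),  sqrt( 11 ), 54/13,  87 * sqrt(5 ) /4,77,77*pi ] 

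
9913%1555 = 583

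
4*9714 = 38856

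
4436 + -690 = 3746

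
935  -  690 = 245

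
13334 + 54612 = 67946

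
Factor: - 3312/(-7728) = 3/7  =  3^1*7^(  -  1)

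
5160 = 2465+2695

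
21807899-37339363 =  - 15531464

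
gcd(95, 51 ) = 1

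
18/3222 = 1/179 = 0.01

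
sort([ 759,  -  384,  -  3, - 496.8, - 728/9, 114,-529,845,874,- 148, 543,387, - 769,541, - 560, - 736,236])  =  [ - 769,-736, - 560, - 529,- 496.8,-384, - 148, - 728/9, - 3, 114, 236,387, 541, 543,759,845,874]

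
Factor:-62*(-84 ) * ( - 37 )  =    -  192696 = - 2^3 * 3^1*7^1*31^1*37^1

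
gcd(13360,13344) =16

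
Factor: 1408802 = 2^1*59^1 * 11939^1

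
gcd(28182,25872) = 462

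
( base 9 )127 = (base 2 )1101010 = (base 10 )106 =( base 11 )97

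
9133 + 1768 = 10901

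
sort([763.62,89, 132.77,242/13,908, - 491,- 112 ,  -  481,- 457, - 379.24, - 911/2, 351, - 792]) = [ - 792, - 491,- 481, - 457, - 911/2, - 379.24 , - 112,242/13,89,  132.77,351,  763.62, 908]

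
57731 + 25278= 83009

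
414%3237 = 414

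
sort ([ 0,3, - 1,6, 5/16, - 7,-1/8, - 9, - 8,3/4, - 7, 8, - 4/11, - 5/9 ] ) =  [ - 9,-8, - 7, - 7,-1, - 5/9,- 4/11, - 1/8, 0, 5/16 , 3/4, 3,6,  8 ] 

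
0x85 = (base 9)157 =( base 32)45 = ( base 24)5D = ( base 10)133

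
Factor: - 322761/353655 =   -  397/435 = - 3^( - 1)*5^(  -  1)*29^( - 1 )* 397^1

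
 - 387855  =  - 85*4563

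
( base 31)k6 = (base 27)n5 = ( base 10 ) 626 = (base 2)1001110010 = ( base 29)lh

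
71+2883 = 2954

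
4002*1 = 4002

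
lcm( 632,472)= 37288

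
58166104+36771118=94937222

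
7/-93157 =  - 1 + 93150/93157 = - 0.00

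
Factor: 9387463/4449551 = 19^1*494077^1 * 4449551^( - 1 ) 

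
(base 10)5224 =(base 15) 1834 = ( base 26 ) 7IO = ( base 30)5o4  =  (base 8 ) 12150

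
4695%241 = 116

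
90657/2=90657/2=45328.50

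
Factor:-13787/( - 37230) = 811/2190 = 2^( - 1) * 3^( - 1)  *  5^( - 1 )*73^(-1 )*811^1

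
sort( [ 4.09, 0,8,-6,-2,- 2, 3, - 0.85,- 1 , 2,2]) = [  -  6,  -  2,  -  2 , - 1, - 0.85,0, 2,2,3,  4.09, 8]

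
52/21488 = 13/5372=0.00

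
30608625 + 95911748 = 126520373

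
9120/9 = 3040/3= 1013.33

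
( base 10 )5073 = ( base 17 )1097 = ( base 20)cdd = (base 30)5j3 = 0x13D1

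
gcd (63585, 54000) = 135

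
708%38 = 24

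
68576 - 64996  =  3580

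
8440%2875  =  2690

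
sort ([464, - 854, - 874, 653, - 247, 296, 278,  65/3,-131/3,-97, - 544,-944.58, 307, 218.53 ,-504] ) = [-944.58,-874,  -  854, - 544, -504,-247,-97, - 131/3, 65/3,218.53,278, 296, 307, 464,  653 ]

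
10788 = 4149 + 6639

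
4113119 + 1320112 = 5433231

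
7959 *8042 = 64006278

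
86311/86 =1003  +  53/86 = 1003.62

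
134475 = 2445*55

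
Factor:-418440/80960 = -2^(-3) * 3^1*23^(-1) * 317^1 = - 951/184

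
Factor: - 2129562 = -2^1 * 3^2*193^1 * 613^1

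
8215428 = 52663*156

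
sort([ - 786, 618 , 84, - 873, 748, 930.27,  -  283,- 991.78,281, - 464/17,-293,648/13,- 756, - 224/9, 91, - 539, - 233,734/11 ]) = [-991.78, - 873, - 786, - 756, - 539,-293, - 283 ,-233, - 464/17, - 224/9,648/13,734/11, 84 , 91, 281,618,748,930.27 ]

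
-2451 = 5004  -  7455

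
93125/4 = 23281 + 1/4  =  23281.25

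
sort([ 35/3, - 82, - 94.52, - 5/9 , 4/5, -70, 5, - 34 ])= [- 94.52,  -  82, - 70,  -  34, -5/9,4/5,5,35/3] 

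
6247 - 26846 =-20599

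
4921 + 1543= 6464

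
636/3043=636/3043 = 0.21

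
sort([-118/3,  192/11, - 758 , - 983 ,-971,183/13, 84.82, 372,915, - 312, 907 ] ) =[ - 983, - 971, - 758,-312, - 118/3,183/13,192/11,84.82 , 372 , 907, 915 ] 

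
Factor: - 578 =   -  2^1*17^2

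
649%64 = 9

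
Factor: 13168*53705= 707187440 = 2^4*5^1*23^1*467^1 * 823^1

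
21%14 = 7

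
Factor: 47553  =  3^1* 11^2*  131^1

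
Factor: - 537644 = - 2^2*257^1*523^1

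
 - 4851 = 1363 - 6214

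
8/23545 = 8/23545= 0.00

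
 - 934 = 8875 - 9809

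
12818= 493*26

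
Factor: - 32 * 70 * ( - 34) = 2^7* 5^1*7^1*17^1=76160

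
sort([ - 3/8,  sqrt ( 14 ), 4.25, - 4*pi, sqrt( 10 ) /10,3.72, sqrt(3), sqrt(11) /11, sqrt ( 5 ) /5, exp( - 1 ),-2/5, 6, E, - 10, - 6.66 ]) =[ - 4*pi, - 10, - 6.66, - 2/5,-3/8, sqrt ( 11 ) /11, sqrt ( 10)/10,exp( - 1), sqrt (5 )/5, sqrt( 3 ),  E,3.72, sqrt(14 ), 4.25, 6]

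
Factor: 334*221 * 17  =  2^1*13^1*17^2*167^1 = 1254838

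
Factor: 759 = 3^1 * 11^1*23^1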